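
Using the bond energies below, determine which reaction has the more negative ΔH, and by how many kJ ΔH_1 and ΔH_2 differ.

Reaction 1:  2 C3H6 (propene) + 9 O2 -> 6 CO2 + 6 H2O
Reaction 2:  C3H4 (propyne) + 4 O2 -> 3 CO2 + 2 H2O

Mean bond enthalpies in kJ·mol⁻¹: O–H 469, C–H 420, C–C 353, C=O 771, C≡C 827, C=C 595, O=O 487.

Reaction 1:
  Bonds broken (reactants):
    C–C: 2 × 353 = 706
    C–H: 12 × 420 = 5040
    C=C: 2 × 595 = 1190
    O=O: 9 × 487 = 4383
    Σ(broken) = 11319 kJ
  Bonds formed (products):
    C=O: 12 × 771 = 9252
    O–H: 12 × 469 = 5628
    Σ(formed) = 14880 kJ
  ΔH_1 = 11319 − 14880 = −3561 kJ
Reaction 2:
  Bonds broken (reactants):
    C≡C: 1 × 827 = 827
    C–C: 1 × 353 = 353
    C–H: 4 × 420 = 1680
    O=O: 4 × 487 = 1948
    Σ(broken) = 4808 kJ
  Bonds formed (products):
    C=O: 6 × 771 = 4626
    O–H: 4 × 469 = 1876
    Σ(formed) = 6502 kJ
  ΔH_2 = 4808 − 6502 = −1694 kJ
ΔH_1 − ΔH_2 = −1867 kJ, so reaction 1 has the more negative ΔH; |ΔH_1 − ΔH_2| = 1867 kJ.

Reaction 1, by 1867 kJ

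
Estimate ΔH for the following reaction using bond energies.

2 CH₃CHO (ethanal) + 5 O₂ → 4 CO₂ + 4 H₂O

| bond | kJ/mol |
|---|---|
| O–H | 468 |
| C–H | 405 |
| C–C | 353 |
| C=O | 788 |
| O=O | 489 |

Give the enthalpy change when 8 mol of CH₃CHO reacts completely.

ΔH = −8324 kJ

Bonds broken (reactants):
  C–C: 2 × 353 = 706
  C–H: 8 × 405 = 3240
  C=O: 2 × 788 = 1576
  O=O: 5 × 489 = 2445
  Σ(broken) = 7967 kJ
Bonds formed (products):
  C=O: 8 × 788 = 6304
  O–H: 8 × 468 = 3744
  Σ(formed) = 10048 kJ
ΔH = Σ(broken) − Σ(formed) = 7967 − 10048 = −2081 kJ
For 4× the reaction as written: 4 × (−2081) = −8324 kJ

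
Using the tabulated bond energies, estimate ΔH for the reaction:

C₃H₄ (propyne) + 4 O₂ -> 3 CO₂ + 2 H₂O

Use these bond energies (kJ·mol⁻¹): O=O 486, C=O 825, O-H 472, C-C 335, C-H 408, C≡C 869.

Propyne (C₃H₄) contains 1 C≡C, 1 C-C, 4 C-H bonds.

Bonds broken (reactants):
  C≡C: 1 × 869 = 869
  C-C: 1 × 335 = 335
  C-H: 4 × 408 = 1632
  O=O: 4 × 486 = 1944
  Σ(broken) = 4780 kJ
Bonds formed (products):
  C=O: 6 × 825 = 4950
  O-H: 4 × 472 = 1888
  Σ(formed) = 6838 kJ
ΔH = Σ(broken) − Σ(formed) = 4780 − 6838 = −2058 kJ

ΔH ≈ −2058 kJ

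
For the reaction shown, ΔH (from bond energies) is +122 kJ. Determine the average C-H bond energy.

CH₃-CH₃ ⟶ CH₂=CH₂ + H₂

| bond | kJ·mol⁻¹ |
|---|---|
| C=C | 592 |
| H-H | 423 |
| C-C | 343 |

Let D be the C-H bond energy.
Σ(broken) = 1×343 + 6×D = 343 + 6D
Σ(formed) = 4×D + 1×592 + 1×423 = 1015 + 4D
ΔH = Σ(broken) − Σ(formed) = (343 + 6D) − (1015 + 4D) = −672 + 2D
Setting this equal to +122 kJ gives 2D = 794, so D = 397 kJ/mol.

D(C-H) ≈ 397 kJ/mol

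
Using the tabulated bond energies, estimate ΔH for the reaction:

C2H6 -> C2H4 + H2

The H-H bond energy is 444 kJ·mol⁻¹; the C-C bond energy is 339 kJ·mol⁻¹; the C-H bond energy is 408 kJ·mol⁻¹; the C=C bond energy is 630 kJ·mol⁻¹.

Bonds broken (reactants):
  C-C: 1 × 339 = 339
  C-H: 6 × 408 = 2448
  Σ(broken) = 2787 kJ
Bonds formed (products):
  C-H: 4 × 408 = 1632
  C=C: 1 × 630 = 630
  H-H: 1 × 444 = 444
  Σ(formed) = 2706 kJ
ΔH = Σ(broken) − Σ(formed) = 2787 − 2706 = +81 kJ

ΔH ≈ +81 kJ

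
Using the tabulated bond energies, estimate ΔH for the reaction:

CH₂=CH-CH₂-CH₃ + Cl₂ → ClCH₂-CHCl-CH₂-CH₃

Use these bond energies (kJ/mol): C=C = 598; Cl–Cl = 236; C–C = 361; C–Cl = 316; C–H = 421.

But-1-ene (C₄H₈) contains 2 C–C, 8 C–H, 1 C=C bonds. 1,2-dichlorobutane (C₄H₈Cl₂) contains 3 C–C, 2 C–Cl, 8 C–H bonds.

ΔH ≈ −159 kJ

Bonds broken (reactants):
  C–C: 2 × 361 = 722
  C–H: 8 × 421 = 3368
  C=C: 1 × 598 = 598
  Cl–Cl: 1 × 236 = 236
  Σ(broken) = 4924 kJ
Bonds formed (products):
  C–C: 3 × 361 = 1083
  C–Cl: 2 × 316 = 632
  C–H: 8 × 421 = 3368
  Σ(formed) = 5083 kJ
ΔH = Σ(broken) − Σ(formed) = 4924 − 5083 = −159 kJ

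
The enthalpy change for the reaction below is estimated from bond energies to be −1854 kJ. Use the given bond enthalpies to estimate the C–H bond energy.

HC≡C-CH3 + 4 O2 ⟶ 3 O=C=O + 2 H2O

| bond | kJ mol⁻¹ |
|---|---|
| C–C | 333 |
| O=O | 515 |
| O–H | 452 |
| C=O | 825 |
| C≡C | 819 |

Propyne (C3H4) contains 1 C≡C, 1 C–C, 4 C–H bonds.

D(C–H) ≈ 423 kJ/mol

Let D be the C–H bond energy.
Σ(broken) = 1×819 + 1×333 + 4×D + 4×515 = 3212 + 4D
Σ(formed) = 6×825 + 4×452 = 6758
ΔH = Σ(broken) − Σ(formed) = (3212 + 4D) − (6758) = −3546 + 4D
Setting this equal to −1854 kJ gives 4D = 1692, so D = 423 kJ/mol.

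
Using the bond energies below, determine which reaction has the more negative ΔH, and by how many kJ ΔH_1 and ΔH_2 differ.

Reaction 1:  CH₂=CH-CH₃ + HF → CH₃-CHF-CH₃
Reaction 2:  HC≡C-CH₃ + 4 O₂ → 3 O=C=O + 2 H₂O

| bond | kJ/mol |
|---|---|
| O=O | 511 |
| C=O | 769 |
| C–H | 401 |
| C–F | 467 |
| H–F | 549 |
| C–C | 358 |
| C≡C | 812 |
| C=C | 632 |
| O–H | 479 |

Reaction 1:
  Bonds broken (reactants):
    C–C: 1 × 358 = 358
    C–H: 6 × 401 = 2406
    C=C: 1 × 632 = 632
    H–F: 1 × 549 = 549
    Σ(broken) = 3945 kJ
  Bonds formed (products):
    C–C: 2 × 358 = 716
    C–F: 1 × 467 = 467
    C–H: 7 × 401 = 2807
    Σ(formed) = 3990 kJ
  ΔH_1 = 3945 − 3990 = −45 kJ
Reaction 2:
  Bonds broken (reactants):
    C≡C: 1 × 812 = 812
    C–C: 1 × 358 = 358
    C–H: 4 × 401 = 1604
    O=O: 4 × 511 = 2044
    Σ(broken) = 4818 kJ
  Bonds formed (products):
    C=O: 6 × 769 = 4614
    O–H: 4 × 479 = 1916
    Σ(formed) = 6530 kJ
  ΔH_2 = 4818 − 6530 = −1712 kJ
ΔH_1 − ΔH_2 = +1667 kJ, so reaction 2 has the more negative ΔH; |ΔH_1 − ΔH_2| = 1667 kJ.

Reaction 2, by 1667 kJ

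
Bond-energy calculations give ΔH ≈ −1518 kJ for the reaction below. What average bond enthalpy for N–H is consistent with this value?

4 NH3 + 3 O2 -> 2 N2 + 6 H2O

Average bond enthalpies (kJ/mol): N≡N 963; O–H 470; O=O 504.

Let D be the N–H bond energy.
Σ(broken) = 12×D + 3×504 = 1512 + 12D
Σ(formed) = 2×963 + 12×470 = 7566
ΔH = Σ(broken) − Σ(formed) = (1512 + 12D) − (7566) = −6054 + 12D
Setting this equal to −1518 kJ gives 12D = 4536, so D = 378 kJ/mol.

D(N–H) ≈ 378 kJ/mol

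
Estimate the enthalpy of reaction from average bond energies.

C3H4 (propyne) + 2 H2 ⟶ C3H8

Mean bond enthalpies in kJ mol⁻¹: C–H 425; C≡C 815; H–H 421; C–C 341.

Bonds broken (reactants):
  C≡C: 1 × 815 = 815
  C–C: 1 × 341 = 341
  C–H: 4 × 425 = 1700
  H–H: 2 × 421 = 842
  Σ(broken) = 3698 kJ
Bonds formed (products):
  C–C: 2 × 341 = 682
  C–H: 8 × 425 = 3400
  Σ(formed) = 4082 kJ
ΔH = Σ(broken) − Σ(formed) = 3698 − 4082 = −384 kJ

ΔH ≈ −384 kJ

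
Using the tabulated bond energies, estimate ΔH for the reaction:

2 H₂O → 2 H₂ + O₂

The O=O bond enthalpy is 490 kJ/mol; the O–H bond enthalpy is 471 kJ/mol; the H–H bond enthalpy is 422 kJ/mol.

ΔH ≈ +550 kJ

Bonds broken (reactants):
  O–H: 4 × 471 = 1884
  Σ(broken) = 1884 kJ
Bonds formed (products):
  H–H: 2 × 422 = 844
  O=O: 1 × 490 = 490
  Σ(formed) = 1334 kJ
ΔH = Σ(broken) − Σ(formed) = 1884 − 1334 = +550 kJ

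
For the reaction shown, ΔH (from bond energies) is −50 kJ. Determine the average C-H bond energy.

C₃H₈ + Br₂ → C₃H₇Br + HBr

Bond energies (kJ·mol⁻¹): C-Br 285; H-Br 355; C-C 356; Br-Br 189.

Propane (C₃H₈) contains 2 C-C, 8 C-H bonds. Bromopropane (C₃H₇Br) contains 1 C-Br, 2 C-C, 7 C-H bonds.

D(C-H) ≈ 401 kJ/mol

Let D be the C-H bond energy.
Σ(broken) = 1×189 + 2×356 + 8×D = 901 + 8D
Σ(formed) = 1×285 + 2×356 + 7×D + 1×355 = 1352 + 7D
ΔH = Σ(broken) − Σ(formed) = (901 + 8D) − (1352 + 7D) = −451 + D
Setting this equal to −50 kJ gives D = 401 kJ/mol.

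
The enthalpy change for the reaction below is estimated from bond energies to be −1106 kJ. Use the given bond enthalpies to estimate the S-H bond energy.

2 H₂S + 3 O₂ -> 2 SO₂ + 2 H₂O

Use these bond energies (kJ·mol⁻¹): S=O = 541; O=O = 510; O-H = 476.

Let D be the S-H bond energy.
Σ(broken) = 3×510 + 4×D = 1530 + 4D
Σ(formed) = 4×476 + 4×541 = 4068
ΔH = Σ(broken) − Σ(formed) = (1530 + 4D) − (4068) = −2538 + 4D
Setting this equal to −1106 kJ gives 4D = 1432, so D = 358 kJ/mol.

D(S-H) ≈ 358 kJ/mol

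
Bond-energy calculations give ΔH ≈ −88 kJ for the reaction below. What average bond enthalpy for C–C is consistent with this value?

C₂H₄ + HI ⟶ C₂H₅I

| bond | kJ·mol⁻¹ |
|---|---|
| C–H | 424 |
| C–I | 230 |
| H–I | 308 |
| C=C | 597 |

D(C–C) ≈ 339 kJ/mol

Let D be the C–C bond energy.
Σ(broken) = 4×424 + 1×597 + 1×308 = 2601
Σ(formed) = 1×D + 5×424 + 1×230 = 2350 + D
ΔH = Σ(broken) − Σ(formed) = (2601) − (2350 + D) = +251 − D
Setting this equal to −88 kJ gives D = 339 kJ/mol.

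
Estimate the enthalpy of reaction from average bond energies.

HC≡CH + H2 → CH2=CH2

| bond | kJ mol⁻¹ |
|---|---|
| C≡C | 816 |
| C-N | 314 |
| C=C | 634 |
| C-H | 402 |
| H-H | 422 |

ΔH ≈ −200 kJ

Bonds broken (reactants):
  C≡C: 1 × 816 = 816
  C-H: 2 × 402 = 804
  H-H: 1 × 422 = 422
  Σ(broken) = 2042 kJ
Bonds formed (products):
  C-H: 4 × 402 = 1608
  C=C: 1 × 634 = 634
  Σ(formed) = 2242 kJ
ΔH = Σ(broken) − Σ(formed) = 2042 − 2242 = −200 kJ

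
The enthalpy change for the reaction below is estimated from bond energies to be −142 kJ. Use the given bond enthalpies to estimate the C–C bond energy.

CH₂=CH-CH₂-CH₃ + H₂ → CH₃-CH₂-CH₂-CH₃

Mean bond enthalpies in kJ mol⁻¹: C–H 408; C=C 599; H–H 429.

D(C–C) ≈ 354 kJ/mol

Let D be the C–C bond energy.
Σ(broken) = 2×D + 8×408 + 1×599 + 1×429 = 4292 + 2D
Σ(formed) = 3×D + 10×408 = 4080 + 3D
ΔH = Σ(broken) − Σ(formed) = (4292 + 2D) − (4080 + 3D) = +212 − D
Setting this equal to −142 kJ gives D = 354 kJ/mol.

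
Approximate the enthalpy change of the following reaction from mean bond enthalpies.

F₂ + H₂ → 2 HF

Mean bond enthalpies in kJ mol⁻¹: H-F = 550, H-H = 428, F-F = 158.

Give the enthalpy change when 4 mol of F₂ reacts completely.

ΔH = −2056 kJ

Bonds broken (reactants):
  F-F: 1 × 158 = 158
  H-H: 1 × 428 = 428
  Σ(broken) = 586 kJ
Bonds formed (products):
  H-F: 2 × 550 = 1100
  Σ(formed) = 1100 kJ
ΔH = Σ(broken) − Σ(formed) = 586 − 1100 = −514 kJ
For 4× the reaction as written: 4 × (−514) = −2056 kJ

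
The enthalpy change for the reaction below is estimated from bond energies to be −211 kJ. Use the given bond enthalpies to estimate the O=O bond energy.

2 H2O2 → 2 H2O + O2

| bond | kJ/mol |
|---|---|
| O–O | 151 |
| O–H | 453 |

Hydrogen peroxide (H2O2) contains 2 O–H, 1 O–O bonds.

Let D be the O=O bond energy.
Σ(broken) = 4×453 + 2×151 = 2114
Σ(formed) = 4×453 + 1×D = 1812 + D
ΔH = Σ(broken) − Σ(formed) = (2114) − (1812 + D) = +302 − D
Setting this equal to −211 kJ gives D = 513 kJ/mol.

D(O=O) ≈ 513 kJ/mol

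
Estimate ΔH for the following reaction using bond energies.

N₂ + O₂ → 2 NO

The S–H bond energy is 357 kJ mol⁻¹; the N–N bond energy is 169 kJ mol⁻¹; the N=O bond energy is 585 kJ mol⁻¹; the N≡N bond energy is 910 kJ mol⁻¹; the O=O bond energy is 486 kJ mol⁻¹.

ΔH ≈ +226 kJ

Bonds broken (reactants):
  N≡N: 1 × 910 = 910
  O=O: 1 × 486 = 486
  Σ(broken) = 1396 kJ
Bonds formed (products):
  N=O: 2 × 585 = 1170
  Σ(formed) = 1170 kJ
ΔH = Σ(broken) − Σ(formed) = 1396 − 1170 = +226 kJ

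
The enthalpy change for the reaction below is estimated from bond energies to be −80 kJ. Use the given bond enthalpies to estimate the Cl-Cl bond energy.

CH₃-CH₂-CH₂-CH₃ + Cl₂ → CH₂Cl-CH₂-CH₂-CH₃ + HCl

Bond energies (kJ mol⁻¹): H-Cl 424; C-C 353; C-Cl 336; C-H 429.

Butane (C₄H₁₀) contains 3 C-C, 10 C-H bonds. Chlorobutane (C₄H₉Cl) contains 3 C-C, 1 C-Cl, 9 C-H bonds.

D(Cl-Cl) ≈ 251 kJ/mol

Let D be the Cl-Cl bond energy.
Σ(broken) = 3×353 + 10×429 + 1×D = 5349 + D
Σ(formed) = 3×353 + 1×336 + 9×429 + 1×424 = 5680
ΔH = Σ(broken) − Σ(formed) = (5349 + D) − (5680) = −331 + D
Setting this equal to −80 kJ gives D = 251 kJ/mol.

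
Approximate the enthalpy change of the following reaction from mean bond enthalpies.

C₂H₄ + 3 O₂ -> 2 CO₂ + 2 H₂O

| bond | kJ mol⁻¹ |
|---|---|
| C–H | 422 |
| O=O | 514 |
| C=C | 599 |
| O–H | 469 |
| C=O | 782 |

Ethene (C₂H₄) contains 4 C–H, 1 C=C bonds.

Bonds broken (reactants):
  C–H: 4 × 422 = 1688
  C=C: 1 × 599 = 599
  O=O: 3 × 514 = 1542
  Σ(broken) = 3829 kJ
Bonds formed (products):
  C=O: 4 × 782 = 3128
  O–H: 4 × 469 = 1876
  Σ(formed) = 5004 kJ
ΔH = Σ(broken) − Σ(formed) = 3829 − 5004 = −1175 kJ

ΔH ≈ −1175 kJ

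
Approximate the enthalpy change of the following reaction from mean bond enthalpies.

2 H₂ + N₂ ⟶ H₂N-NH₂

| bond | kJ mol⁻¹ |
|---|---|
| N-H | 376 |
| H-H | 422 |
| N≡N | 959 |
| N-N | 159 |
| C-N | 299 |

Bonds broken (reactants):
  H-H: 2 × 422 = 844
  N≡N: 1 × 959 = 959
  Σ(broken) = 1803 kJ
Bonds formed (products):
  N-H: 4 × 376 = 1504
  N-N: 1 × 159 = 159
  Σ(formed) = 1663 kJ
ΔH = Σ(broken) − Σ(formed) = 1803 − 1663 = +140 kJ

ΔH ≈ +140 kJ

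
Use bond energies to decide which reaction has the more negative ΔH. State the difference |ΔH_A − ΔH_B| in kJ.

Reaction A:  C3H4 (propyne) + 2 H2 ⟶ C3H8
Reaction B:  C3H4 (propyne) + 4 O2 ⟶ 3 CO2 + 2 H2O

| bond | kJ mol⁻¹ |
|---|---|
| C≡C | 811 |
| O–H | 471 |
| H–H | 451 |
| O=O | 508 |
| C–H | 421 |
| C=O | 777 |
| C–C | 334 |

Reaction A:
  Bonds broken (reactants):
    C≡C: 1 × 811 = 811
    C–C: 1 × 334 = 334
    C–H: 4 × 421 = 1684
    H–H: 2 × 451 = 902
    Σ(broken) = 3731 kJ
  Bonds formed (products):
    C–C: 2 × 334 = 668
    C–H: 8 × 421 = 3368
    Σ(formed) = 4036 kJ
  ΔH_A = 3731 − 4036 = −305 kJ
Reaction B:
  Bonds broken (reactants):
    C≡C: 1 × 811 = 811
    C–C: 1 × 334 = 334
    C–H: 4 × 421 = 1684
    O=O: 4 × 508 = 2032
    Σ(broken) = 4861 kJ
  Bonds formed (products):
    C=O: 6 × 777 = 4662
    O–H: 4 × 471 = 1884
    Σ(formed) = 6546 kJ
  ΔH_B = 4861 − 6546 = −1685 kJ
ΔH_A − ΔH_B = +1380 kJ, so reaction B has the more negative ΔH; |ΔH_A − ΔH_B| = 1380 kJ.

Reaction B, by 1380 kJ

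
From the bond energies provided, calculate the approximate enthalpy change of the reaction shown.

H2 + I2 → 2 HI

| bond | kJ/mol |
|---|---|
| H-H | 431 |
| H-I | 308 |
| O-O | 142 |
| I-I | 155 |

Bonds broken (reactants):
  H-H: 1 × 431 = 431
  I-I: 1 × 155 = 155
  Σ(broken) = 586 kJ
Bonds formed (products):
  H-I: 2 × 308 = 616
  Σ(formed) = 616 kJ
ΔH = Σ(broken) − Σ(formed) = 586 − 616 = −30 kJ

ΔH ≈ −30 kJ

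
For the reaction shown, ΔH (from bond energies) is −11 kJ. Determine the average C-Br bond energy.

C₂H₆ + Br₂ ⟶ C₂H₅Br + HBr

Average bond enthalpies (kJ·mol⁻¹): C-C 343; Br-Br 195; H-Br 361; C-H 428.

Let D be the C-Br bond energy.
Σ(broken) = 1×195 + 1×343 + 6×428 = 3106
Σ(formed) = 1×D + 1×343 + 5×428 + 1×361 = 2844 + D
ΔH = Σ(broken) − Σ(formed) = (3106) − (2844 + D) = +262 − D
Setting this equal to −11 kJ gives D = 273 kJ/mol.

D(C-Br) ≈ 273 kJ/mol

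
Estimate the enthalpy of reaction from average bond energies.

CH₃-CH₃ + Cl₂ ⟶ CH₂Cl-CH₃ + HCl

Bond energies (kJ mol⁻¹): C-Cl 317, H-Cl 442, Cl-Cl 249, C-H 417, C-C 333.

Bonds broken (reactants):
  C-C: 1 × 333 = 333
  C-H: 6 × 417 = 2502
  Cl-Cl: 1 × 249 = 249
  Σ(broken) = 3084 kJ
Bonds formed (products):
  C-C: 1 × 333 = 333
  C-Cl: 1 × 317 = 317
  C-H: 5 × 417 = 2085
  H-Cl: 1 × 442 = 442
  Σ(formed) = 3177 kJ
ΔH = Σ(broken) − Σ(formed) = 3084 − 3177 = −93 kJ

ΔH ≈ −93 kJ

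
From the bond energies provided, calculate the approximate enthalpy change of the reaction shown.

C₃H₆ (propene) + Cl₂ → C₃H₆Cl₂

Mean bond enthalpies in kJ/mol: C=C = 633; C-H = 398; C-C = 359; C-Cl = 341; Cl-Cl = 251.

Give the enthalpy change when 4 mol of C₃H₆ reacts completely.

Bonds broken (reactants):
  C-C: 1 × 359 = 359
  C-H: 6 × 398 = 2388
  C=C: 1 × 633 = 633
  Cl-Cl: 1 × 251 = 251
  Σ(broken) = 3631 kJ
Bonds formed (products):
  C-C: 2 × 359 = 718
  C-Cl: 2 × 341 = 682
  C-H: 6 × 398 = 2388
  Σ(formed) = 3788 kJ
ΔH = Σ(broken) − Σ(formed) = 3631 − 3788 = −157 kJ
For 4× the reaction as written: 4 × (−157) = −628 kJ

ΔH = −628 kJ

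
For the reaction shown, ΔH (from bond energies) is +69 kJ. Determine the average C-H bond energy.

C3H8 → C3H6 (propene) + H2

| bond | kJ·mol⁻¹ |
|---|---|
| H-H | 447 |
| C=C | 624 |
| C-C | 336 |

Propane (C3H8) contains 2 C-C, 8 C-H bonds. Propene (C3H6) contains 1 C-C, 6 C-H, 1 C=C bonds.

Let D be the C-H bond energy.
Σ(broken) = 2×336 + 8×D = 672 + 8D
Σ(formed) = 1×336 + 6×D + 1×624 + 1×447 = 1407 + 6D
ΔH = Σ(broken) − Σ(formed) = (672 + 8D) − (1407 + 6D) = −735 + 2D
Setting this equal to +69 kJ gives 2D = 804, so D = 402 kJ/mol.

D(C-H) ≈ 402 kJ/mol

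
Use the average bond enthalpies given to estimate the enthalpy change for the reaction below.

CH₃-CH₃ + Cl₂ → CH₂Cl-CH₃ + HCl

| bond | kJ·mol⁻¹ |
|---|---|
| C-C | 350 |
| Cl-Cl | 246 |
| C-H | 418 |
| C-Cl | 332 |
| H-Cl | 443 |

Bonds broken (reactants):
  C-C: 1 × 350 = 350
  C-H: 6 × 418 = 2508
  Cl-Cl: 1 × 246 = 246
  Σ(broken) = 3104 kJ
Bonds formed (products):
  C-C: 1 × 350 = 350
  C-Cl: 1 × 332 = 332
  C-H: 5 × 418 = 2090
  H-Cl: 1 × 443 = 443
  Σ(formed) = 3215 kJ
ΔH = Σ(broken) − Σ(formed) = 3104 − 3215 = −111 kJ

ΔH ≈ −111 kJ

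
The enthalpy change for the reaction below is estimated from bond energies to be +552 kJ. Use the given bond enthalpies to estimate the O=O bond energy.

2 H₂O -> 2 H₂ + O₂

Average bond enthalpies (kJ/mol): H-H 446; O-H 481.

D(O=O) ≈ 480 kJ/mol

Let D be the O=O bond energy.
Σ(broken) = 4×481 = 1924
Σ(formed) = 2×446 + 1×D = 892 + D
ΔH = Σ(broken) − Σ(formed) = (1924) − (892 + D) = +1032 − D
Setting this equal to +552 kJ gives D = 480 kJ/mol.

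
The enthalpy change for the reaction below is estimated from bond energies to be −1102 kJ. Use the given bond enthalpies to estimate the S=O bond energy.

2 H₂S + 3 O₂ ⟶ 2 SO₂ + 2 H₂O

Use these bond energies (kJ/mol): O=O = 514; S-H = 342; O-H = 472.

Let D be the S=O bond energy.
Σ(broken) = 3×514 + 4×342 = 2910
Σ(formed) = 4×472 + 4×D = 1888 + 4D
ΔH = Σ(broken) − Σ(formed) = (2910) − (1888 + 4D) = +1022 − 4D
Setting this equal to −1102 kJ gives 4D = 2124, so D = 531 kJ/mol.

D(S=O) ≈ 531 kJ/mol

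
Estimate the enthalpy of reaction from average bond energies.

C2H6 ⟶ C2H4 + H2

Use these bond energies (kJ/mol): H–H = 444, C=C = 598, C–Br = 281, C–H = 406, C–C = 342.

Bonds broken (reactants):
  C–C: 1 × 342 = 342
  C–H: 6 × 406 = 2436
  Σ(broken) = 2778 kJ
Bonds formed (products):
  C–H: 4 × 406 = 1624
  C=C: 1 × 598 = 598
  H–H: 1 × 444 = 444
  Σ(formed) = 2666 kJ
ΔH = Σ(broken) − Σ(formed) = 2778 − 2666 = +112 kJ

ΔH ≈ +112 kJ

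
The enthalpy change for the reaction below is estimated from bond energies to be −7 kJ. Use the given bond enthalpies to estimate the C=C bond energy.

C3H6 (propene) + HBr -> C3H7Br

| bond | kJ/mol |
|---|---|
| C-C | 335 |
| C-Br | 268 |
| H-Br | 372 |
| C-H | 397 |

Let D be the C=C bond energy.
Σ(broken) = 1×335 + 6×397 + 1×D + 1×372 = 3089 + D
Σ(formed) = 1×268 + 2×335 + 7×397 = 3717
ΔH = Σ(broken) − Σ(formed) = (3089 + D) − (3717) = −628 + D
Setting this equal to −7 kJ gives D = 621 kJ/mol.

D(C=C) ≈ 621 kJ/mol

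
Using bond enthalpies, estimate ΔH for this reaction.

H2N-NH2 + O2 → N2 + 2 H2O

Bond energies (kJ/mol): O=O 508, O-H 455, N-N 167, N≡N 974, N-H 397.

Bonds broken (reactants):
  N-H: 4 × 397 = 1588
  N-N: 1 × 167 = 167
  O=O: 1 × 508 = 508
  Σ(broken) = 2263 kJ
Bonds formed (products):
  N≡N: 1 × 974 = 974
  O-H: 4 × 455 = 1820
  Σ(formed) = 2794 kJ
ΔH = Σ(broken) − Σ(formed) = 2263 − 2794 = −531 kJ

ΔH ≈ −531 kJ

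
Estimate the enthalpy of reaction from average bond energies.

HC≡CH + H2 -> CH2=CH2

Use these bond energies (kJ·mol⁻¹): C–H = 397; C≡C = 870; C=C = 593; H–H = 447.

Bonds broken (reactants):
  C≡C: 1 × 870 = 870
  C–H: 2 × 397 = 794
  H–H: 1 × 447 = 447
  Σ(broken) = 2111 kJ
Bonds formed (products):
  C–H: 4 × 397 = 1588
  C=C: 1 × 593 = 593
  Σ(formed) = 2181 kJ
ΔH = Σ(broken) − Σ(formed) = 2111 − 2181 = −70 kJ

ΔH ≈ −70 kJ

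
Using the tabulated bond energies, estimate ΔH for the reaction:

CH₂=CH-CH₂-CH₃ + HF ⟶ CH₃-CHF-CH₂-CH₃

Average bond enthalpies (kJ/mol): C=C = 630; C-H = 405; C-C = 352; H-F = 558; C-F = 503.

ΔH ≈ −72 kJ

Bonds broken (reactants):
  C-C: 2 × 352 = 704
  C-H: 8 × 405 = 3240
  C=C: 1 × 630 = 630
  H-F: 1 × 558 = 558
  Σ(broken) = 5132 kJ
Bonds formed (products):
  C-C: 3 × 352 = 1056
  C-F: 1 × 503 = 503
  C-H: 9 × 405 = 3645
  Σ(formed) = 5204 kJ
ΔH = Σ(broken) − Σ(formed) = 5132 − 5204 = −72 kJ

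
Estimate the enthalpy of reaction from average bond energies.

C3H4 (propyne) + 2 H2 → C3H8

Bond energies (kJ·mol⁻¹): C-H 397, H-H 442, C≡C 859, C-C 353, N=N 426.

ΔH ≈ −198 kJ

Bonds broken (reactants):
  C≡C: 1 × 859 = 859
  C-C: 1 × 353 = 353
  C-H: 4 × 397 = 1588
  H-H: 2 × 442 = 884
  Σ(broken) = 3684 kJ
Bonds formed (products):
  C-C: 2 × 353 = 706
  C-H: 8 × 397 = 3176
  Σ(formed) = 3882 kJ
ΔH = Σ(broken) − Σ(formed) = 3684 − 3882 = −198 kJ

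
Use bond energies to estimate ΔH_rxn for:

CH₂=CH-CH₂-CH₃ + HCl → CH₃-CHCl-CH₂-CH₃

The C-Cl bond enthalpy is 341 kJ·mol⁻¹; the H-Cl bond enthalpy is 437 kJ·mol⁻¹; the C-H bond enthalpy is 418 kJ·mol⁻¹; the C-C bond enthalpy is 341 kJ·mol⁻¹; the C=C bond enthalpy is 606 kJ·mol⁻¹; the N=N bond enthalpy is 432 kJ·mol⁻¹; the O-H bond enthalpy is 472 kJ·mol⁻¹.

ΔH ≈ −57 kJ

Bonds broken (reactants):
  C-C: 2 × 341 = 682
  C-H: 8 × 418 = 3344
  C=C: 1 × 606 = 606
  H-Cl: 1 × 437 = 437
  Σ(broken) = 5069 kJ
Bonds formed (products):
  C-C: 3 × 341 = 1023
  C-Cl: 1 × 341 = 341
  C-H: 9 × 418 = 3762
  Σ(formed) = 5126 kJ
ΔH = Σ(broken) − Σ(formed) = 5069 − 5126 = −57 kJ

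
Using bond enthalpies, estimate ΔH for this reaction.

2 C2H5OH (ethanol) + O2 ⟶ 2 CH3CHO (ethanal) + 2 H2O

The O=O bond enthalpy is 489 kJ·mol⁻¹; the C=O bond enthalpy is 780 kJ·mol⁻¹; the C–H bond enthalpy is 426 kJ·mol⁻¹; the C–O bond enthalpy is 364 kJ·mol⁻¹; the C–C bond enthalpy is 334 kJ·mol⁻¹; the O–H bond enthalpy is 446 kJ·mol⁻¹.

ΔH ≈ −383 kJ

Bonds broken (reactants):
  C–C: 2 × 334 = 668
  C–H: 10 × 426 = 4260
  C–O: 2 × 364 = 728
  O–H: 2 × 446 = 892
  O=O: 1 × 489 = 489
  Σ(broken) = 7037 kJ
Bonds formed (products):
  C–C: 2 × 334 = 668
  C–H: 8 × 426 = 3408
  C=O: 2 × 780 = 1560
  O–H: 4 × 446 = 1784
  Σ(formed) = 7420 kJ
ΔH = Σ(broken) − Σ(formed) = 7037 − 7420 = −383 kJ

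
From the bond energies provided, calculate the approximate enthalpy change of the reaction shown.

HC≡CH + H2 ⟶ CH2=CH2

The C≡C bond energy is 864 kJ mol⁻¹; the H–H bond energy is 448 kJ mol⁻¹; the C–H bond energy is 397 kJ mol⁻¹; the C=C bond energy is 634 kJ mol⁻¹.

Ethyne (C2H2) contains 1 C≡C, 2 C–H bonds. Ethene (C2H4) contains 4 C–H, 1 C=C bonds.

Bonds broken (reactants):
  C≡C: 1 × 864 = 864
  C–H: 2 × 397 = 794
  H–H: 1 × 448 = 448
  Σ(broken) = 2106 kJ
Bonds formed (products):
  C–H: 4 × 397 = 1588
  C=C: 1 × 634 = 634
  Σ(formed) = 2222 kJ
ΔH = Σ(broken) − Σ(formed) = 2106 − 2222 = −116 kJ

ΔH ≈ −116 kJ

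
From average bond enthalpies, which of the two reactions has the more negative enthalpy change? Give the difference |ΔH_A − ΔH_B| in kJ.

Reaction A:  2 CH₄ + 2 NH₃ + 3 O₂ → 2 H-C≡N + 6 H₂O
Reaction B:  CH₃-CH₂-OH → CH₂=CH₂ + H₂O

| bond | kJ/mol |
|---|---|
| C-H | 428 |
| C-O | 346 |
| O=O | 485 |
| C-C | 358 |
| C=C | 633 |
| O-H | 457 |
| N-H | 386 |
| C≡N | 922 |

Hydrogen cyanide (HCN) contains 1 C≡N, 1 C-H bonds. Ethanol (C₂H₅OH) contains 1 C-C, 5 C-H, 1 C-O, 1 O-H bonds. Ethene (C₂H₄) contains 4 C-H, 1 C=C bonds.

Reaction A, by 1031 kJ

Reaction A:
  Bonds broken (reactants):
    C-H: 8 × 428 = 3424
    N-H: 6 × 386 = 2316
    O=O: 3 × 485 = 1455
    Σ(broken) = 7195 kJ
  Bonds formed (products):
    C≡N: 2 × 922 = 1844
    C-H: 2 × 428 = 856
    O-H: 12 × 457 = 5484
    Σ(formed) = 8184 kJ
  ΔH_A = 7195 − 8184 = −989 kJ
Reaction B:
  Bonds broken (reactants):
    C-C: 1 × 358 = 358
    C-H: 5 × 428 = 2140
    C-O: 1 × 346 = 346
    O-H: 1 × 457 = 457
    Σ(broken) = 3301 kJ
  Bonds formed (products):
    C-H: 4 × 428 = 1712
    C=C: 1 × 633 = 633
    O-H: 2 × 457 = 914
    Σ(formed) = 3259 kJ
  ΔH_B = 3301 − 3259 = +42 kJ
ΔH_A − ΔH_B = −1031 kJ, so reaction A has the more negative ΔH; |ΔH_A − ΔH_B| = 1031 kJ.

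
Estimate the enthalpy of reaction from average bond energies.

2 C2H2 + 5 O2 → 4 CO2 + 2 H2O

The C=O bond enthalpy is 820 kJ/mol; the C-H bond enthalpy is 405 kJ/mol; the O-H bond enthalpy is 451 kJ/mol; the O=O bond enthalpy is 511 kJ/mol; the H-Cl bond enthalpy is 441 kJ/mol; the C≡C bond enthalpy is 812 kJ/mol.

ΔH ≈ −2565 kJ

Bonds broken (reactants):
  C≡C: 2 × 812 = 1624
  C-H: 4 × 405 = 1620
  O=O: 5 × 511 = 2555
  Σ(broken) = 5799 kJ
Bonds formed (products):
  C=O: 8 × 820 = 6560
  O-H: 4 × 451 = 1804
  Σ(formed) = 8364 kJ
ΔH = Σ(broken) − Σ(formed) = 5799 − 8364 = −2565 kJ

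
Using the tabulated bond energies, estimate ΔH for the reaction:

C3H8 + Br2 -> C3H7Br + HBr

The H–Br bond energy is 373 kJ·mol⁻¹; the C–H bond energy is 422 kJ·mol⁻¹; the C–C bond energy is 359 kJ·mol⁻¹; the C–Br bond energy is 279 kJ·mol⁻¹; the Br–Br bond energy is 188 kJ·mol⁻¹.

ΔH ≈ −42 kJ

Bonds broken (reactants):
  Br–Br: 1 × 188 = 188
  C–C: 2 × 359 = 718
  C–H: 8 × 422 = 3376
  Σ(broken) = 4282 kJ
Bonds formed (products):
  C–Br: 1 × 279 = 279
  C–C: 2 × 359 = 718
  C–H: 7 × 422 = 2954
  H–Br: 1 × 373 = 373
  Σ(formed) = 4324 kJ
ΔH = Σ(broken) − Σ(formed) = 4282 − 4324 = −42 kJ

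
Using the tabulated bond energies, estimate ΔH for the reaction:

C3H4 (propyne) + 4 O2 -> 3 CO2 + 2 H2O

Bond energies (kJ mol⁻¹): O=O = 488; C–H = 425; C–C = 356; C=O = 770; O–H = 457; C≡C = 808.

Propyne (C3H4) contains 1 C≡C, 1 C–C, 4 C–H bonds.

Bonds broken (reactants):
  C≡C: 1 × 808 = 808
  C–C: 1 × 356 = 356
  C–H: 4 × 425 = 1700
  O=O: 4 × 488 = 1952
  Σ(broken) = 4816 kJ
Bonds formed (products):
  C=O: 6 × 770 = 4620
  O–H: 4 × 457 = 1828
  Σ(formed) = 6448 kJ
ΔH = Σ(broken) − Σ(formed) = 4816 − 6448 = −1632 kJ

ΔH ≈ −1632 kJ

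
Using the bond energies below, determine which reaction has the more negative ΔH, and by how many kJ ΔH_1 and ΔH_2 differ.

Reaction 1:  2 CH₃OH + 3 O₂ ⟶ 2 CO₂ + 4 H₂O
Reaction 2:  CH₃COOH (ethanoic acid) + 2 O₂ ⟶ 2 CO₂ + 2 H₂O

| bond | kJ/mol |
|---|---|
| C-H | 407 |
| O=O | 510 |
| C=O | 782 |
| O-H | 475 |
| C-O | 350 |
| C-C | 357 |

Reaction 1:
  Bonds broken (reactants):
    C-H: 6 × 407 = 2442
    C-O: 2 × 350 = 700
    O-H: 2 × 475 = 950
    O=O: 3 × 510 = 1530
    Σ(broken) = 5622 kJ
  Bonds formed (products):
    C=O: 4 × 782 = 3128
    O-H: 8 × 475 = 3800
    Σ(formed) = 6928 kJ
  ΔH_1 = 5622 − 6928 = −1306 kJ
Reaction 2:
  Bonds broken (reactants):
    C-C: 1 × 357 = 357
    C-H: 3 × 407 = 1221
    C-O: 1 × 350 = 350
    C=O: 1 × 782 = 782
    O-H: 1 × 475 = 475
    O=O: 2 × 510 = 1020
    Σ(broken) = 4205 kJ
  Bonds formed (products):
    C=O: 4 × 782 = 3128
    O-H: 4 × 475 = 1900
    Σ(formed) = 5028 kJ
  ΔH_2 = 4205 − 5028 = −823 kJ
ΔH_1 − ΔH_2 = −483 kJ, so reaction 1 has the more negative ΔH; |ΔH_1 − ΔH_2| = 483 kJ.

Reaction 1, by 483 kJ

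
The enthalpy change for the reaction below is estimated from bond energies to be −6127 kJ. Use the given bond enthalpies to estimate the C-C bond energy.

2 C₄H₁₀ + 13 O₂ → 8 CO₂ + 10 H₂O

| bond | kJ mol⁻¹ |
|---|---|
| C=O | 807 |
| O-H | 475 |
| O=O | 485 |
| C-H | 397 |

Let D be the C-C bond energy.
Σ(broken) = 6×D + 20×397 + 13×485 = 14245 + 6D
Σ(formed) = 16×807 + 20×475 = 22412
ΔH = Σ(broken) − Σ(formed) = (14245 + 6D) − (22412) = −8167 + 6D
Setting this equal to −6127 kJ gives 6D = 2040, so D = 340 kJ/mol.

D(C-C) ≈ 340 kJ/mol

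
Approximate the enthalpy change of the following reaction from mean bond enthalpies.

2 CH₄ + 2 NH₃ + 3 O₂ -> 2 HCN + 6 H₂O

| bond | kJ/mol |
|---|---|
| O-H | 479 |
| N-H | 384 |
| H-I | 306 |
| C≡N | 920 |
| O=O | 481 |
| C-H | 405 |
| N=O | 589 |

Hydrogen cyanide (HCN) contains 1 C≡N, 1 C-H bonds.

ΔH ≈ −1411 kJ

Bonds broken (reactants):
  C-H: 8 × 405 = 3240
  N-H: 6 × 384 = 2304
  O=O: 3 × 481 = 1443
  Σ(broken) = 6987 kJ
Bonds formed (products):
  C≡N: 2 × 920 = 1840
  C-H: 2 × 405 = 810
  O-H: 12 × 479 = 5748
  Σ(formed) = 8398 kJ
ΔH = Σ(broken) − Σ(formed) = 6987 − 8398 = −1411 kJ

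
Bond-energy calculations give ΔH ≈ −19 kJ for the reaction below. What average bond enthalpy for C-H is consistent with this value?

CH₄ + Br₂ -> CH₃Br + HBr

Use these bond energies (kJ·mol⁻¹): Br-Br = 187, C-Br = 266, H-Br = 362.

Let D be the C-H bond energy.
Σ(broken) = 1×187 + 4×D = 187 + 4D
Σ(formed) = 1×266 + 3×D + 1×362 = 628 + 3D
ΔH = Σ(broken) − Σ(formed) = (187 + 4D) − (628 + 3D) = −441 + D
Setting this equal to −19 kJ gives D = 422 kJ/mol.

D(C-H) ≈ 422 kJ/mol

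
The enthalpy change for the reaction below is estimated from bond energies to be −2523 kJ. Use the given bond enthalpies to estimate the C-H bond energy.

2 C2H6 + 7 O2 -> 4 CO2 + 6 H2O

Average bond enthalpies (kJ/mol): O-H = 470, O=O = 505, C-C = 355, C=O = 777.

D(C-H) ≈ 424 kJ/mol

Let D be the C-H bond energy.
Σ(broken) = 2×355 + 12×D + 7×505 = 4245 + 12D
Σ(formed) = 8×777 + 12×470 = 11856
ΔH = Σ(broken) − Σ(formed) = (4245 + 12D) − (11856) = −7611 + 12D
Setting this equal to −2523 kJ gives 12D = 5088, so D = 424 kJ/mol.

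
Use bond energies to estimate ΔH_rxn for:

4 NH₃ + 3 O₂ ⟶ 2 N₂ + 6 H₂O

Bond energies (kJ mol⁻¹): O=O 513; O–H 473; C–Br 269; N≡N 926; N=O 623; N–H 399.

ΔH ≈ −1201 kJ

Bonds broken (reactants):
  N–H: 12 × 399 = 4788
  O=O: 3 × 513 = 1539
  Σ(broken) = 6327 kJ
Bonds formed (products):
  N≡N: 2 × 926 = 1852
  O–H: 12 × 473 = 5676
  Σ(formed) = 7528 kJ
ΔH = Σ(broken) − Σ(formed) = 6327 − 7528 = −1201 kJ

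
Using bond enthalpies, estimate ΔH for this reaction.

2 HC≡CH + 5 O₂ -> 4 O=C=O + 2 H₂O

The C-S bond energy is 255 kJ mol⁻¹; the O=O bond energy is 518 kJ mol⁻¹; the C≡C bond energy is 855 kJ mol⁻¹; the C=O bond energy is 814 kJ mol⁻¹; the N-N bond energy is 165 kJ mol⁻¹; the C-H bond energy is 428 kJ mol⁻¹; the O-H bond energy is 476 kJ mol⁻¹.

ΔH ≈ −2404 kJ

Bonds broken (reactants):
  C≡C: 2 × 855 = 1710
  C-H: 4 × 428 = 1712
  O=O: 5 × 518 = 2590
  Σ(broken) = 6012 kJ
Bonds formed (products):
  C=O: 8 × 814 = 6512
  O-H: 4 × 476 = 1904
  Σ(formed) = 8416 kJ
ΔH = Σ(broken) − Σ(formed) = 6012 − 8416 = −2404 kJ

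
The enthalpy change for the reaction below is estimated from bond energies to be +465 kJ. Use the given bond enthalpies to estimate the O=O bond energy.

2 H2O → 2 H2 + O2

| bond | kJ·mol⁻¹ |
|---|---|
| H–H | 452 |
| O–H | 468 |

D(O=O) ≈ 503 kJ/mol

Let D be the O=O bond energy.
Σ(broken) = 4×468 = 1872
Σ(formed) = 2×452 + 1×D = 904 + D
ΔH = Σ(broken) − Σ(formed) = (1872) − (904 + D) = +968 − D
Setting this equal to +465 kJ gives D = 503 kJ/mol.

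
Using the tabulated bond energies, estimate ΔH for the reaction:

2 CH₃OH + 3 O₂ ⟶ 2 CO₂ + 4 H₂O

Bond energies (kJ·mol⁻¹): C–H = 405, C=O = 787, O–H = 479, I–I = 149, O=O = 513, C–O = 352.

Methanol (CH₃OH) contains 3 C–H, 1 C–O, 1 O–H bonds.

ΔH ≈ −1349 kJ

Bonds broken (reactants):
  C–H: 6 × 405 = 2430
  C–O: 2 × 352 = 704
  O–H: 2 × 479 = 958
  O=O: 3 × 513 = 1539
  Σ(broken) = 5631 kJ
Bonds formed (products):
  C=O: 4 × 787 = 3148
  O–H: 8 × 479 = 3832
  Σ(formed) = 6980 kJ
ΔH = Σ(broken) − Σ(formed) = 5631 − 6980 = −1349 kJ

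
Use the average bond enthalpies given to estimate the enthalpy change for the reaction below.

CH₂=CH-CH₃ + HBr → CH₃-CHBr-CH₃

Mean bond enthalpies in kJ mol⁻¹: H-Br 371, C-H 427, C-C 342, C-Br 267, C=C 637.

Bonds broken (reactants):
  C-C: 1 × 342 = 342
  C-H: 6 × 427 = 2562
  C=C: 1 × 637 = 637
  H-Br: 1 × 371 = 371
  Σ(broken) = 3912 kJ
Bonds formed (products):
  C-Br: 1 × 267 = 267
  C-C: 2 × 342 = 684
  C-H: 7 × 427 = 2989
  Σ(formed) = 3940 kJ
ΔH = Σ(broken) − Σ(formed) = 3912 − 3940 = −28 kJ

ΔH ≈ −28 kJ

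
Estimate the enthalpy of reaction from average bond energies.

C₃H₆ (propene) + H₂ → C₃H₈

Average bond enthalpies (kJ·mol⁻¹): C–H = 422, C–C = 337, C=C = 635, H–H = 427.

Bonds broken (reactants):
  C–C: 1 × 337 = 337
  C–H: 6 × 422 = 2532
  C=C: 1 × 635 = 635
  H–H: 1 × 427 = 427
  Σ(broken) = 3931 kJ
Bonds formed (products):
  C–C: 2 × 337 = 674
  C–H: 8 × 422 = 3376
  Σ(formed) = 4050 kJ
ΔH = Σ(broken) − Σ(formed) = 3931 − 4050 = −119 kJ

ΔH ≈ −119 kJ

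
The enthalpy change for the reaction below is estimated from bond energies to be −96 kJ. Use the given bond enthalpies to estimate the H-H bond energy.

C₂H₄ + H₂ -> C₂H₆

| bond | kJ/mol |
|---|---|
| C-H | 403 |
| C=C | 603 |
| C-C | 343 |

Let D be the H-H bond energy.
Σ(broken) = 4×403 + 1×603 + 1×D = 2215 + D
Σ(formed) = 1×343 + 6×403 = 2761
ΔH = Σ(broken) − Σ(formed) = (2215 + D) − (2761) = −546 + D
Setting this equal to −96 kJ gives D = 450 kJ/mol.

D(H-H) ≈ 450 kJ/mol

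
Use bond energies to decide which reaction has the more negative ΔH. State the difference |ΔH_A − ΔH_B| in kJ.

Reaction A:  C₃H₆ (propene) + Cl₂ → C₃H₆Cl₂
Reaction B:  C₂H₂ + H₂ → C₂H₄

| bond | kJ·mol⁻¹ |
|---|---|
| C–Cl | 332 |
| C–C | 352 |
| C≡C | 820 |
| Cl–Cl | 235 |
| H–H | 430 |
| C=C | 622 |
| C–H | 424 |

Reaction A:
  Bonds broken (reactants):
    C–C: 1 × 352 = 352
    C–H: 6 × 424 = 2544
    C=C: 1 × 622 = 622
    Cl–Cl: 1 × 235 = 235
    Σ(broken) = 3753 kJ
  Bonds formed (products):
    C–C: 2 × 352 = 704
    C–Cl: 2 × 332 = 664
    C–H: 6 × 424 = 2544
    Σ(formed) = 3912 kJ
  ΔH_A = 3753 − 3912 = −159 kJ
Reaction B:
  Bonds broken (reactants):
    C≡C: 1 × 820 = 820
    C–H: 2 × 424 = 848
    H–H: 1 × 430 = 430
    Σ(broken) = 2098 kJ
  Bonds formed (products):
    C–H: 4 × 424 = 1696
    C=C: 1 × 622 = 622
    Σ(formed) = 2318 kJ
  ΔH_B = 2098 − 2318 = −220 kJ
ΔH_A − ΔH_B = +61 kJ, so reaction B has the more negative ΔH; |ΔH_A − ΔH_B| = 61 kJ.

Reaction B, by 61 kJ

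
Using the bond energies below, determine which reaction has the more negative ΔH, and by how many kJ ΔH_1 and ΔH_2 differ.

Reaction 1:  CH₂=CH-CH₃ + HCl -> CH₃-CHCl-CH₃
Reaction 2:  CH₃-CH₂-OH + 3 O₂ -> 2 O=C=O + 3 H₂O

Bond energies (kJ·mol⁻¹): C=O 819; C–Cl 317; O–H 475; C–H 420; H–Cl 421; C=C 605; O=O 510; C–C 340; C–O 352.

Reaction 1:
  Bonds broken (reactants):
    C–C: 1 × 340 = 340
    C–H: 6 × 420 = 2520
    C=C: 1 × 605 = 605
    H–Cl: 1 × 421 = 421
    Σ(broken) = 3886 kJ
  Bonds formed (products):
    C–C: 2 × 340 = 680
    C–Cl: 1 × 317 = 317
    C–H: 7 × 420 = 2940
    Σ(formed) = 3937 kJ
  ΔH_1 = 3886 − 3937 = −51 kJ
Reaction 2:
  Bonds broken (reactants):
    C–C: 1 × 340 = 340
    C–H: 5 × 420 = 2100
    C–O: 1 × 352 = 352
    O–H: 1 × 475 = 475
    O=O: 3 × 510 = 1530
    Σ(broken) = 4797 kJ
  Bonds formed (products):
    C=O: 4 × 819 = 3276
    O–H: 6 × 475 = 2850
    Σ(formed) = 6126 kJ
  ΔH_2 = 4797 − 6126 = −1329 kJ
ΔH_1 − ΔH_2 = +1278 kJ, so reaction 2 has the more negative ΔH; |ΔH_1 − ΔH_2| = 1278 kJ.

Reaction 2, by 1278 kJ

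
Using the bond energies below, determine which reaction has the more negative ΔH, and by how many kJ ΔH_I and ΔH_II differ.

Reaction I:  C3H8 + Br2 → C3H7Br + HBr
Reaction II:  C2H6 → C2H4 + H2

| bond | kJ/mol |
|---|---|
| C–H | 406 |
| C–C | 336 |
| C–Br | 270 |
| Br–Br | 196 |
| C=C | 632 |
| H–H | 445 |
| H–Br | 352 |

Reaction I:
  Bonds broken (reactants):
    Br–Br: 1 × 196 = 196
    C–C: 2 × 336 = 672
    C–H: 8 × 406 = 3248
    Σ(broken) = 4116 kJ
  Bonds formed (products):
    C–Br: 1 × 270 = 270
    C–C: 2 × 336 = 672
    C–H: 7 × 406 = 2842
    H–Br: 1 × 352 = 352
    Σ(formed) = 4136 kJ
  ΔH_I = 4116 − 4136 = −20 kJ
Reaction II:
  Bonds broken (reactants):
    C–C: 1 × 336 = 336
    C–H: 6 × 406 = 2436
    Σ(broken) = 2772 kJ
  Bonds formed (products):
    C–H: 4 × 406 = 1624
    C=C: 1 × 632 = 632
    H–H: 1 × 445 = 445
    Σ(formed) = 2701 kJ
  ΔH_II = 2772 − 2701 = +71 kJ
ΔH_I − ΔH_II = −91 kJ, so reaction I has the more negative ΔH; |ΔH_I − ΔH_II| = 91 kJ.

Reaction I, by 91 kJ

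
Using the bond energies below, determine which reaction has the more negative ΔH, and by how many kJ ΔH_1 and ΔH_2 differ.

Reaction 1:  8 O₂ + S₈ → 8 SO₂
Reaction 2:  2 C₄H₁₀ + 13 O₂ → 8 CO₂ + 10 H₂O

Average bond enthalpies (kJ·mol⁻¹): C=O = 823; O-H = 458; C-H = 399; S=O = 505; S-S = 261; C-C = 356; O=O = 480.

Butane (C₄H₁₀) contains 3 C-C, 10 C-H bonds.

Reaction 2, by 3820 kJ

Reaction 1:
  Bonds broken (reactants):
    O=O: 8 × 480 = 3840
    S-S: 8 × 261 = 2088
    Σ(broken) = 5928 kJ
  Bonds formed (products):
    S=O: 16 × 505 = 8080
    Σ(formed) = 8080 kJ
  ΔH_1 = 5928 − 8080 = −2152 kJ
Reaction 2:
  Bonds broken (reactants):
    C-C: 6 × 356 = 2136
    C-H: 20 × 399 = 7980
    O=O: 13 × 480 = 6240
    Σ(broken) = 16356 kJ
  Bonds formed (products):
    C=O: 16 × 823 = 13168
    O-H: 20 × 458 = 9160
    Σ(formed) = 22328 kJ
  ΔH_2 = 16356 − 22328 = −5972 kJ
ΔH_1 − ΔH_2 = +3820 kJ, so reaction 2 has the more negative ΔH; |ΔH_1 − ΔH_2| = 3820 kJ.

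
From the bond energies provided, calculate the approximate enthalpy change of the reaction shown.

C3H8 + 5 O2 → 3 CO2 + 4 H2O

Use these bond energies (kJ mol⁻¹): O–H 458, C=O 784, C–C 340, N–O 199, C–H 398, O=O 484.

ΔH ≈ −2084 kJ

Bonds broken (reactants):
  C–C: 2 × 340 = 680
  C–H: 8 × 398 = 3184
  O=O: 5 × 484 = 2420
  Σ(broken) = 6284 kJ
Bonds formed (products):
  C=O: 6 × 784 = 4704
  O–H: 8 × 458 = 3664
  Σ(formed) = 8368 kJ
ΔH = Σ(broken) − Σ(formed) = 6284 − 8368 = −2084 kJ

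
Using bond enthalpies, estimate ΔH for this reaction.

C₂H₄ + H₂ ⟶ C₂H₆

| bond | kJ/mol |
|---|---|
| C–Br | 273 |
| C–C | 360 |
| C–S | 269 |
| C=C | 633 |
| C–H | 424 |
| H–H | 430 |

Bonds broken (reactants):
  C–H: 4 × 424 = 1696
  C=C: 1 × 633 = 633
  H–H: 1 × 430 = 430
  Σ(broken) = 2759 kJ
Bonds formed (products):
  C–C: 1 × 360 = 360
  C–H: 6 × 424 = 2544
  Σ(formed) = 2904 kJ
ΔH = Σ(broken) − Σ(formed) = 2759 − 2904 = −145 kJ

ΔH ≈ −145 kJ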